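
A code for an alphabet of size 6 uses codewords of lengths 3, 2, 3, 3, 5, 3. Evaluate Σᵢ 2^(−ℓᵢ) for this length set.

With common denominator 2^5 = 32: Σ 2^(−ℓᵢ) = 4/32 + 8/32 + 4/32 + 4/32 + 1/32 + 4/32 = 25/32 = 0.78125.

0.78125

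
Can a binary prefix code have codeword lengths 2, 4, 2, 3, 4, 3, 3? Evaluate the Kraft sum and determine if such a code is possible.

1; yes

With common denominator 2^4 = 16: Σ 2^(−ℓᵢ) = 4/16 + 1/16 + 4/16 + 2/16 + 1/16 + 2/16 + 2/16 = 16/16 = 1.
Kraft's inequality requires Σ ≤ 1; here Σ = 1 ≤ 1, so such a prefix code exists.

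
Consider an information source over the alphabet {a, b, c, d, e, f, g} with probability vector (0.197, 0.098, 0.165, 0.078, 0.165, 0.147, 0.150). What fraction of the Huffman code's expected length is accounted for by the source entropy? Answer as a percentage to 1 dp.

Entropy H = −Σ p log₂ p ≈ 2.7522 bits.
Huffman merges: 39/500+49/500→22/125; 147/1000+3/20→297/1000; 33/200+33/200→33/100; 22/125+197/1000→373/1000; 297/1000+33/100→627/1000; 373/1000+627/1000→1. L = 2803/1000 ≈ 2.8030.
Efficiency = H/L = 2.7522/2.8030 = 98.2%.

98.2%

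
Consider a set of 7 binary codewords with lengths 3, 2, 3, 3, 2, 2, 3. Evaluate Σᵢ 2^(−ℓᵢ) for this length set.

1.25

With common denominator 2^3 = 8: Σ 2^(−ℓᵢ) = 1/8 + 2/8 + 1/8 + 1/8 + 2/8 + 2/8 + 1/8 = 10/8 = 1.25.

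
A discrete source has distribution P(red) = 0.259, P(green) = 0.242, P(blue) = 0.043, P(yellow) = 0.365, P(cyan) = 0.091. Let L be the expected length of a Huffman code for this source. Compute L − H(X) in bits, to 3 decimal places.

Entropy H = −Σ p log₂ p ≈ 2.0407 bits.
Huffman merges: 43/1000+91/1000→67/500; 67/500+121/500→47/125; 259/1000+73/200→78/125; 47/125+78/125→1. L = 1067/500 ≈ 2.1340.
L − H = 2.1340 − 2.0407 = 0.093 bits.

0.093 bits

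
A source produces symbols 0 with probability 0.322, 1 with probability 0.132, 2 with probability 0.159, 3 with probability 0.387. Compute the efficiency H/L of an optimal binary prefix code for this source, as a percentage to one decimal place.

97.9%

Entropy H = −Σ p log₂ p ≈ 1.8639 bits.
Huffman merges: 33/250+159/1000→291/1000; 291/1000+161/500→613/1000; 387/1000+613/1000→1. L = 238/125 ≈ 1.9040.
Efficiency = H/L = 1.8639/1.9040 = 97.9%.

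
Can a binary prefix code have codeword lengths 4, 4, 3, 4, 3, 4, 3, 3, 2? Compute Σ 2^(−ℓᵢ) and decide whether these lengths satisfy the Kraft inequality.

1; yes

With common denominator 2^4 = 16: Σ 2^(−ℓᵢ) = 1/16 + 1/16 + 2/16 + 1/16 + 2/16 + 1/16 + 2/16 + 2/16 + 4/16 = 16/16 = 1.
Kraft's inequality requires Σ ≤ 1; here Σ = 1 ≤ 1, so such a prefix code exists.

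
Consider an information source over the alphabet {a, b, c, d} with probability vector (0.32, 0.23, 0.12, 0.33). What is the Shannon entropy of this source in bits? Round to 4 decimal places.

1.9086 bits

H = −Σ pᵢ log₂ pᵢ.
−0.32·log₂(0.32) = 0.5260
−0.23·log₂(0.23) = 0.4877
−0.12·log₂(0.12) = 0.3671
−0.33·log₂(0.33) = 0.5278
Sum ≈ 1.9086 → 1.9086 bits.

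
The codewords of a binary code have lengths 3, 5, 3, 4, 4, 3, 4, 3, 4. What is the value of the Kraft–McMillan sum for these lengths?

0.78125

With common denominator 2^5 = 32: Σ 2^(−ℓᵢ) = 4/32 + 1/32 + 4/32 + 2/32 + 2/32 + 4/32 + 2/32 + 4/32 + 2/32 = 25/32 = 0.78125.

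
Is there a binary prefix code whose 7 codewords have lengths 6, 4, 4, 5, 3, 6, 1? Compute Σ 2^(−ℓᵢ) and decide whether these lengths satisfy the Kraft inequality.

With common denominator 2^6 = 64: Σ 2^(−ℓᵢ) = 1/64 + 4/64 + 4/64 + 2/64 + 8/64 + 1/64 + 32/64 = 52/64 = 0.8125.
Kraft's inequality requires Σ ≤ 1; here Σ = 0.8125 ≤ 1, so such a prefix code exists.

0.8125; yes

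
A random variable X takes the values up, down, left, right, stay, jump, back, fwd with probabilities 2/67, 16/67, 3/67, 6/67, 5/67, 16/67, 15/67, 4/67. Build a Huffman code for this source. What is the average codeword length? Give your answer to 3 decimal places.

2.672 bits/symbol

Repeatedly combine the two least-probable nodes; the expected code length is the sum of the merged weights.
merge 2/67 + 3/67 → 5/67
merge 4/67 + 5/67 → 9/67
merge 5/67 + 6/67 → 11/67
merge 9/67 + 11/67 → 20/67
merge 15/67 + 16/67 → 31/67
merge 16/67 + 20/67 → 36/67
merge 31/67 + 36/67 → 1
L = 5/67 + 9/67 + 11/67 + 20/67 + 31/67 + 36/67 + 1 = 179/67 ≈ 2.672 bits/symbol.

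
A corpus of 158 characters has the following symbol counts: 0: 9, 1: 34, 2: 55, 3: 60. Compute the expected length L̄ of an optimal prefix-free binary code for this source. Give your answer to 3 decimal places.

Probabilities are the counts divided by 158.
Repeatedly combine the two least-probable nodes; the expected code length is the sum of the merged weights.
merge 9/158 + 17/79 → 43/158
merge 43/158 + 55/158 → 49/79
merge 30/79 + 49/79 → 1
L = 43/158 + 49/79 + 1 = 299/158 ≈ 1.892 bits/symbol.

1.892 bits/symbol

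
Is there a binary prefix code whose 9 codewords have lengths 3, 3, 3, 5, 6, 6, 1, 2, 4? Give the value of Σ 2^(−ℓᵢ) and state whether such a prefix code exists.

With common denominator 2^6 = 64: Σ 2^(−ℓᵢ) = 8/64 + 8/64 + 8/64 + 2/64 + 1/64 + 1/64 + 32/64 + 16/64 + 4/64 = 80/64 = 1.25.
Kraft's inequality requires Σ ≤ 1; here Σ = 1.25 > 1, so no such prefix code exists.

1.25; no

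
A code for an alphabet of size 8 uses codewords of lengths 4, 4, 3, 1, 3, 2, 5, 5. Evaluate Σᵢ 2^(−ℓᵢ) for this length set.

With common denominator 2^5 = 32: Σ 2^(−ℓᵢ) = 2/32 + 2/32 + 4/32 + 16/32 + 4/32 + 8/32 + 1/32 + 1/32 = 38/32 = 1.1875.

1.1875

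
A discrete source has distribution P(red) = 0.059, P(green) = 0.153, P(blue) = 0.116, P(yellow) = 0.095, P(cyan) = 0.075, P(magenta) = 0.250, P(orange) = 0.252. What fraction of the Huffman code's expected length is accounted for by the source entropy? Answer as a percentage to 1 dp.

99.5%

Entropy H = −Σ p log₂ p ≈ 2.6198 bits.
Huffman merges: 59/1000+3/40→67/500; 19/200+29/250→211/1000; 67/500+153/1000→287/1000; 211/1000+1/4→461/1000; 63/250+287/1000→539/1000; 461/1000+539/1000→1. L = 329/125 ≈ 2.6320.
Efficiency = H/L = 2.6198/2.6320 = 99.5%.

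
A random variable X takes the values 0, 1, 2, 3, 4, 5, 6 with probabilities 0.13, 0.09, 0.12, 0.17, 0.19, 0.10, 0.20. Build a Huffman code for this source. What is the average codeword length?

Repeatedly combine the two least-probable nodes; the expected code length is the sum of the merged weights.
merge 9/100 + 1/10 → 19/100
merge 3/25 + 13/100 → 1/4
merge 17/100 + 19/100 → 9/25
merge 19/100 + 1/5 → 39/100
merge 1/4 + 9/25 → 61/100
merge 39/100 + 61/100 → 1
L = 19/100 + 1/4 + 9/25 + 39/100 + 61/100 + 1 = 14/5 = 2.8 bits/symbol.

2.8 bits/symbol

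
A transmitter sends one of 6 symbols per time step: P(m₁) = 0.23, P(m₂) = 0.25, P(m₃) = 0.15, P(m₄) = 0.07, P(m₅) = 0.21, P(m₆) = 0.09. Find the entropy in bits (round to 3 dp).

H = −Σ pᵢ log₂ pᵢ.
−0.23·log₂(0.23) = 0.4877
−0.25·log₂(0.25) = 0.5000
−0.15·log₂(0.15) = 0.4105
−0.07·log₂(0.07) = 0.2686
−0.21·log₂(0.21) = 0.4728
−0.09·log₂(0.09) = 0.3127
Sum ≈ 2.4522 → 2.452 bits.

2.452 bits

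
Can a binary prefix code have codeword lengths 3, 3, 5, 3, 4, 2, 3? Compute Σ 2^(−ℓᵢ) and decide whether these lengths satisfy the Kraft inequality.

With common denominator 2^5 = 32: Σ 2^(−ℓᵢ) = 4/32 + 4/32 + 1/32 + 4/32 + 2/32 + 8/32 + 4/32 = 27/32 = 0.84375.
Kraft's inequality requires Σ ≤ 1; here Σ = 0.84375 ≤ 1, so such a prefix code exists.

0.84375; yes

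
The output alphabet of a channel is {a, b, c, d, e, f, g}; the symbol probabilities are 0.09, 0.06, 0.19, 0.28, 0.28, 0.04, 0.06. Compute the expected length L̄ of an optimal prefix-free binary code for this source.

Repeatedly combine the two least-probable nodes; the expected code length is the sum of the merged weights.
merge 1/25 + 3/50 → 1/10
merge 3/50 + 9/100 → 3/20
merge 1/10 + 3/20 → 1/4
merge 19/100 + 1/4 → 11/25
merge 7/25 + 7/25 → 14/25
merge 11/25 + 14/25 → 1
L = 1/10 + 3/20 + 1/4 + 11/25 + 14/25 + 1 = 5/2 = 2.5 bits/symbol.

2.5 bits/symbol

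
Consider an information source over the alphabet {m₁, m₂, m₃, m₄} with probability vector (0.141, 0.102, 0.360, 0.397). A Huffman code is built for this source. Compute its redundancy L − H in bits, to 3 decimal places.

Entropy H = −Σ p log₂ p ≈ 1.7942 bits.
Huffman merges: 51/500+141/1000→243/1000; 243/1000+9/25→603/1000; 397/1000+603/1000→1. L = 923/500 ≈ 1.8460.
L − H = 1.8460 − 1.7942 = 0.052 bits.

0.052 bits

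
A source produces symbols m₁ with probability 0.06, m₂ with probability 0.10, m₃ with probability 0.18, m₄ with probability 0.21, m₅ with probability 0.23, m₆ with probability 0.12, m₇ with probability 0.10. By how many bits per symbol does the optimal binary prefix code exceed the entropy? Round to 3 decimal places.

Entropy H = −Σ p log₂ p ≈ 2.6808 bits.
Huffman merges: 3/50+1/10→4/25; 1/10+3/25→11/50; 4/25+9/50→17/50; 21/100+11/50→43/100; 23/100+17/50→57/100; 43/100+57/100→1. L = 68/25 ≈ 2.7200.
L − H = 2.7200 − 2.6808 = 0.039 bits.

0.039 bits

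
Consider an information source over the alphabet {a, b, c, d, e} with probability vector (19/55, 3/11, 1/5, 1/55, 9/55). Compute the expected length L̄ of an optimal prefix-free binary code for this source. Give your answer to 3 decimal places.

2.182 bits/symbol

Repeatedly combine the two least-probable nodes; the expected code length is the sum of the merged weights.
merge 1/55 + 9/55 → 2/11
merge 2/11 + 1/5 → 21/55
merge 3/11 + 19/55 → 34/55
merge 21/55 + 34/55 → 1
L = 2/11 + 21/55 + 34/55 + 1 = 24/11 ≈ 2.182 bits/symbol.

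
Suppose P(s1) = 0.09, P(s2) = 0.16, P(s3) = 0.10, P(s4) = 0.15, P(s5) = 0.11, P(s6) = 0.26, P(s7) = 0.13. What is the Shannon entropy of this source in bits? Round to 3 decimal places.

2.717 bits

H = −Σ pᵢ log₂ pᵢ.
−0.09·log₂(0.09) = 0.3127
−0.16·log₂(0.16) = 0.4230
−0.10·log₂(0.10) = 0.3322
−0.15·log₂(0.15) = 0.4105
−0.11·log₂(0.11) = 0.3503
−0.26·log₂(0.26) = 0.5053
−0.13·log₂(0.13) = 0.3826
Sum ≈ 2.7166 → 2.717 bits.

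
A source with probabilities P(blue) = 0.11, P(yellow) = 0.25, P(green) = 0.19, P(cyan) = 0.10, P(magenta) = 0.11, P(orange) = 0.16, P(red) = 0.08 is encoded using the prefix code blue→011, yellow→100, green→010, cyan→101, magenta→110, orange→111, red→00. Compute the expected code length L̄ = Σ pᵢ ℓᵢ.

L̄ = Σ pᵢ·ℓᵢ = 0.11·3 + 0.25·3 + 0.19·3 + 0.10·3 + 0.11·3 + 0.16·3 + 0.08·2 = 2.92 bits/symbol.

2.92 bits/symbol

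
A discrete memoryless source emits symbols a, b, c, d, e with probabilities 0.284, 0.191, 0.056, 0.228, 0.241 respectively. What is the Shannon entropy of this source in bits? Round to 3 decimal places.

H = −Σ pᵢ log₂ pᵢ.
−0.284·log₂(0.284) = 0.5158
−0.191·log₂(0.191) = 0.4562
−0.056·log₂(0.056) = 0.2329
−0.228·log₂(0.228) = 0.4863
−0.241·log₂(0.241) = 0.4947
Sum ≈ 2.1859 → 2.186 bits.

2.186 bits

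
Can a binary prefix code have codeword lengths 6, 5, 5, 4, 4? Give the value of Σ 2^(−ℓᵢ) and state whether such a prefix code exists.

0.203125; yes

With common denominator 2^6 = 64: Σ 2^(−ℓᵢ) = 1/64 + 2/64 + 2/64 + 4/64 + 4/64 = 13/64 = 0.203125.
Kraft's inequality requires Σ ≤ 1; here Σ = 0.203125 ≤ 1, so such a prefix code exists.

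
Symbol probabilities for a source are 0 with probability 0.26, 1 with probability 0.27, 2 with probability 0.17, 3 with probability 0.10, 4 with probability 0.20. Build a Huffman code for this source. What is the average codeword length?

2.27 bits/symbol

Repeatedly combine the two least-probable nodes; the expected code length is the sum of the merged weights.
merge 1/10 + 17/100 → 27/100
merge 1/5 + 13/50 → 23/50
merge 27/100 + 27/100 → 27/50
merge 23/50 + 27/50 → 1
L = 27/100 + 23/50 + 27/50 + 1 = 227/100 = 2.27 bits/symbol.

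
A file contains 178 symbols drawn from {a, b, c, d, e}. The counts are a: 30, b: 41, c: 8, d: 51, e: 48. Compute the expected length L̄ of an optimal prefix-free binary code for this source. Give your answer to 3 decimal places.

2.213 bits/symbol

Probabilities are the counts divided by 178.
Repeatedly combine the two least-probable nodes; the expected code length is the sum of the merged weights.
merge 4/89 + 15/89 → 19/89
merge 19/89 + 41/178 → 79/178
merge 24/89 + 51/178 → 99/178
merge 79/178 + 99/178 → 1
L = 19/89 + 79/178 + 99/178 + 1 = 197/89 ≈ 2.213 bits/symbol.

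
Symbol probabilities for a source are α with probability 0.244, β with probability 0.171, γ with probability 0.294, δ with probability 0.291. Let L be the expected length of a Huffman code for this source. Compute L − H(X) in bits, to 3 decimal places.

0.030 bits

Entropy H = −Σ p log₂ p ≈ 1.9697 bits.
Huffman merges: 171/1000+61/250→83/200; 291/1000+147/500→117/200; 83/200+117/200→1. L = 2 ≈ 2.0000.
L − H = 2.0000 − 1.9697 = 0.030 bits.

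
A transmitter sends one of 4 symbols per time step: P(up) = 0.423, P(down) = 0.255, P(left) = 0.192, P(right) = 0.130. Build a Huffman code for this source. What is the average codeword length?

1.899 bits/symbol

Repeatedly combine the two least-probable nodes; the expected code length is the sum of the merged weights.
merge 13/100 + 24/125 → 161/500
merge 51/200 + 161/500 → 577/1000
merge 423/1000 + 577/1000 → 1
L = 161/500 + 577/1000 + 1 = 1899/1000 = 1.899 bits/symbol.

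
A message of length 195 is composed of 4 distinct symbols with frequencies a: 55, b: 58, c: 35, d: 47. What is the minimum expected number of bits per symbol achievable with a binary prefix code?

Probabilities are the counts divided by 195.
Repeatedly combine the two least-probable nodes; the expected code length is the sum of the merged weights.
merge 7/39 + 47/195 → 82/195
merge 11/39 + 58/195 → 113/195
merge 82/195 + 113/195 → 1
L = 82/195 + 113/195 + 1 = 2 bits/symbol.

2 bits/symbol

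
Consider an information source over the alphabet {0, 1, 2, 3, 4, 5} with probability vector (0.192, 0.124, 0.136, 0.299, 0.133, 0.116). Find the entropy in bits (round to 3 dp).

2.490 bits

H = −Σ pᵢ log₂ pᵢ.
−0.192·log₂(0.192) = 0.4571
−0.124·log₂(0.124) = 0.3734
−0.136·log₂(0.136) = 0.3915
−0.299·log₂(0.299) = 0.5208
−0.133·log₂(0.133) = 0.3871
−0.116·log₂(0.116) = 0.3605
Sum ≈ 2.4904 → 2.490 bits.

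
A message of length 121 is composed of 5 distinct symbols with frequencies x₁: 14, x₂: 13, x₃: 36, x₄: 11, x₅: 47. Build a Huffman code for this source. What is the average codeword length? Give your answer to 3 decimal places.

2.124 bits/symbol

Probabilities are the counts divided by 121.
Repeatedly combine the two least-probable nodes; the expected code length is the sum of the merged weights.
merge 1/11 + 13/121 → 24/121
merge 14/121 + 24/121 → 38/121
merge 36/121 + 38/121 → 74/121
merge 47/121 + 74/121 → 1
L = 24/121 + 38/121 + 74/121 + 1 = 257/121 ≈ 2.124 bits/symbol.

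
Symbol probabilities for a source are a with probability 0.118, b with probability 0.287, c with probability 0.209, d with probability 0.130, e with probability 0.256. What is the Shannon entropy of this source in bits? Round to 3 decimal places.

H = −Σ pᵢ log₂ pᵢ.
−0.118·log₂(0.118) = 0.3638
−0.287·log₂(0.287) = 0.5169
−0.209·log₂(0.209) = 0.4720
−0.130·log₂(0.130) = 0.3826
−0.256·log₂(0.256) = 0.5032
Sum ≈ 2.2386 → 2.239 bits.

2.239 bits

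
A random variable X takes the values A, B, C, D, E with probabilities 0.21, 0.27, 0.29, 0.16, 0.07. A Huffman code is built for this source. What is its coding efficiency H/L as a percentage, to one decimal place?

98.3%

Entropy H = −Σ p log₂ p ≈ 2.1923 bits.
Huffman merges: 7/100+4/25→23/100; 21/100+23/100→11/25; 27/100+29/100→14/25; 11/25+14/25→1. L = 223/100 ≈ 2.2300.
Efficiency = H/L = 2.1923/2.2300 = 98.3%.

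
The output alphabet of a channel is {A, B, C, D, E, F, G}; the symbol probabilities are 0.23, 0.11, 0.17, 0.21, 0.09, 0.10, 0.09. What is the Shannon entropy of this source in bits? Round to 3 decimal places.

H = −Σ pᵢ log₂ pᵢ.
−0.23·log₂(0.23) = 0.4877
−0.11·log₂(0.11) = 0.3503
−0.17·log₂(0.17) = 0.4346
−0.21·log₂(0.21) = 0.4728
−0.09·log₂(0.09) = 0.3127
−0.10·log₂(0.10) = 0.3322
−0.09·log₂(0.09) = 0.3127
Sum ≈ 2.7029 → 2.703 bits.

2.703 bits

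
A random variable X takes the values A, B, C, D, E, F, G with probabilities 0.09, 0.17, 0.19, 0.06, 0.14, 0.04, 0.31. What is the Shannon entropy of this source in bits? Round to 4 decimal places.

H = −Σ pᵢ log₂ pᵢ.
−0.09·log₂(0.09) = 0.3127
−0.17·log₂(0.17) = 0.4346
−0.19·log₂(0.19) = 0.4552
−0.06·log₂(0.06) = 0.2435
−0.14·log₂(0.14) = 0.3971
−0.04·log₂(0.04) = 0.1858
−0.31·log₂(0.31) = 0.5238
Sum ≈ 2.5527 → 2.5527 bits.

2.5527 bits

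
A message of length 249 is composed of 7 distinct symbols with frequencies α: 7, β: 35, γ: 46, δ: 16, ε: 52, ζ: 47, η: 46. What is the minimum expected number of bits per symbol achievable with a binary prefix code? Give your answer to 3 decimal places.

Probabilities are the counts divided by 249.
Repeatedly combine the two least-probable nodes; the expected code length is the sum of the merged weights.
merge 7/249 + 16/249 → 23/249
merge 23/249 + 35/249 → 58/249
merge 46/249 + 46/249 → 92/249
merge 47/249 + 52/249 → 33/83
merge 58/249 + 92/249 → 50/83
merge 33/83 + 50/83 → 1
L = 23/249 + 58/249 + 92/249 + 33/83 + 50/83 + 1 = 671/249 ≈ 2.695 bits/symbol.

2.695 bits/symbol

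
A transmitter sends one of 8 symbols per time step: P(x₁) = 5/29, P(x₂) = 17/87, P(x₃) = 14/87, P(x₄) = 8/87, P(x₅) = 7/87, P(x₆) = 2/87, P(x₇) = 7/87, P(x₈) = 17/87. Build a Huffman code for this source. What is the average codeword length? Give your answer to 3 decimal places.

Repeatedly combine the two least-probable nodes; the expected code length is the sum of the merged weights.
merge 2/87 + 7/87 → 3/29
merge 7/87 + 8/87 → 5/29
merge 3/29 + 14/87 → 23/87
merge 5/29 + 5/29 → 10/29
merge 17/87 + 17/87 → 34/87
merge 23/87 + 10/29 → 53/87
merge 34/87 + 53/87 → 1
L = 3/29 + 5/29 + 23/87 + 10/29 + 34/87 + 53/87 + 1 = 251/87 ≈ 2.885 bits/symbol.

2.885 bits/symbol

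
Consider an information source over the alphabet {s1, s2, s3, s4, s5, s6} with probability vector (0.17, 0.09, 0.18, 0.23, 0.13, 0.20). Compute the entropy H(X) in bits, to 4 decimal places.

H = −Σ pᵢ log₂ pᵢ.
−0.17·log₂(0.17) = 0.4346
−0.09·log₂(0.09) = 0.3127
−0.18·log₂(0.18) = 0.4453
−0.23·log₂(0.23) = 0.4877
−0.13·log₂(0.13) = 0.3826
−0.20·log₂(0.20) = 0.4644
Sum ≈ 2.5272 → 2.5272 bits.

2.5272 bits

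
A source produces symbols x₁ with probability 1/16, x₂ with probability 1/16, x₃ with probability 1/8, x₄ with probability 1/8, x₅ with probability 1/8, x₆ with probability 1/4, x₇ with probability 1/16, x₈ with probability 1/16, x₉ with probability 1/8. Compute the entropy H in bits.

3 bits

Each probability is a power of 1/2, so log₂(1/p) is an integer.
H = Σ p·log₂(1/p) = 1/16·4 + 1/16·4 + 1/8·3 + 1/8·3 + 1/8·3 + 1/4·2 + 1/16·4 + 1/16·4 + 1/8·3 = 3 bits.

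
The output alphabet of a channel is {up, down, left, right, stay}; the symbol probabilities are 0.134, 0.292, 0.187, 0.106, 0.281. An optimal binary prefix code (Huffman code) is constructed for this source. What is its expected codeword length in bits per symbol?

Repeatedly combine the two least-probable nodes; the expected code length is the sum of the merged weights.
merge 53/500 + 67/500 → 6/25
merge 187/1000 + 6/25 → 427/1000
merge 281/1000 + 73/250 → 573/1000
merge 427/1000 + 573/1000 → 1
L = 6/25 + 427/1000 + 573/1000 + 1 = 56/25 = 2.24 bits/symbol.

2.24 bits/symbol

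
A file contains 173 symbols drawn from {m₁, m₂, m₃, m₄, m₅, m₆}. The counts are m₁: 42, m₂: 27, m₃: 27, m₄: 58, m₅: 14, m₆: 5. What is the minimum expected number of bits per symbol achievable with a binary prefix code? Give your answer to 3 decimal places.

2.376 bits/symbol

Probabilities are the counts divided by 173.
Repeatedly combine the two least-probable nodes; the expected code length is the sum of the merged weights.
merge 5/173 + 14/173 → 19/173
merge 19/173 + 27/173 → 46/173
merge 27/173 + 42/173 → 69/173
merge 46/173 + 58/173 → 104/173
merge 69/173 + 104/173 → 1
L = 19/173 + 46/173 + 69/173 + 104/173 + 1 = 411/173 ≈ 2.376 bits/symbol.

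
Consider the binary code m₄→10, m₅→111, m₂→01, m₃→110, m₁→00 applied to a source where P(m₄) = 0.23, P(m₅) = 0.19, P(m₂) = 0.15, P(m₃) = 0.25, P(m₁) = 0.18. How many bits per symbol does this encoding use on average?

L̄ = Σ pᵢ·ℓᵢ = 0.23·2 + 0.19·3 + 0.15·2 + 0.25·3 + 0.18·2 = 2.44 bits/symbol.

2.44 bits/symbol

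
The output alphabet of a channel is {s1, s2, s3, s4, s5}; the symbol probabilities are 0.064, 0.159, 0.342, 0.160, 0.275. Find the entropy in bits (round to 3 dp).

H = −Σ pᵢ log₂ pᵢ.
−0.064·log₂(0.064) = 0.2538
−0.159·log₂(0.159) = 0.4218
−0.342·log₂(0.342) = 0.5294
−0.160·log₂(0.160) = 0.4230
−0.275·log₂(0.275) = 0.5122
Sum ≈ 2.1402 → 2.140 bits.

2.140 bits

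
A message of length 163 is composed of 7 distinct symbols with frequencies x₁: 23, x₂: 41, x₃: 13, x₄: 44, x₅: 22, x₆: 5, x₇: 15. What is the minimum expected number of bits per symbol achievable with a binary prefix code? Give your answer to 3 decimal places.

Probabilities are the counts divided by 163.
Repeatedly combine the two least-probable nodes; the expected code length is the sum of the merged weights.
merge 5/163 + 13/163 → 18/163
merge 15/163 + 18/163 → 33/163
merge 22/163 + 23/163 → 45/163
merge 33/163 + 41/163 → 74/163
merge 44/163 + 45/163 → 89/163
merge 74/163 + 89/163 → 1
L = 18/163 + 33/163 + 45/163 + 74/163 + 89/163 + 1 = 422/163 ≈ 2.589 bits/symbol.

2.589 bits/symbol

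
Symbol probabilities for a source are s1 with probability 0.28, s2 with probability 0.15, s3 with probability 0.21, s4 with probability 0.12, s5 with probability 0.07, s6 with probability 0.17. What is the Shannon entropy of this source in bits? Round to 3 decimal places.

2.468 bits

H = −Σ pᵢ log₂ pᵢ.
−0.28·log₂(0.28) = 0.5142
−0.15·log₂(0.15) = 0.4105
−0.21·log₂(0.21) = 0.4728
−0.12·log₂(0.12) = 0.3671
−0.07·log₂(0.07) = 0.2686
−0.17·log₂(0.17) = 0.4346
Sum ≈ 2.4678 → 2.468 bits.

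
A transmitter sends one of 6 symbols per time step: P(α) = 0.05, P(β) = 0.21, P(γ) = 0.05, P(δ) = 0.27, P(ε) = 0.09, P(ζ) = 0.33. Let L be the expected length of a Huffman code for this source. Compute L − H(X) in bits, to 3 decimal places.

Entropy H = −Σ p log₂ p ≈ 2.2555 bits.
Huffman merges: 1/20+1/20→1/10; 9/100+1/10→19/100; 19/100+21/100→2/5; 27/100+33/100→3/5; 2/5+3/5→1. L = 229/100 ≈ 2.2900.
L − H = 2.2900 − 2.2555 = 0.034 bits.

0.034 bits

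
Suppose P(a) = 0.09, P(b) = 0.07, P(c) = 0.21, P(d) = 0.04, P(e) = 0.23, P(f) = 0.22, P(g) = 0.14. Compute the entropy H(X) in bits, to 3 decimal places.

H = −Σ pᵢ log₂ pᵢ.
−0.09·log₂(0.09) = 0.3127
−0.07·log₂(0.07) = 0.2686
−0.21·log₂(0.21) = 0.4728
−0.04·log₂(0.04) = 0.1858
−0.23·log₂(0.23) = 0.4877
−0.22·log₂(0.22) = 0.4806
−0.14·log₂(0.14) = 0.3971
Sum ≈ 2.6051 → 2.605 bits.

2.605 bits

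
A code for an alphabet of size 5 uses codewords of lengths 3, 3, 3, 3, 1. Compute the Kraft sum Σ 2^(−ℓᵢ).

With common denominator 2^3 = 8: Σ 2^(−ℓᵢ) = 1/8 + 1/8 + 1/8 + 1/8 + 4/8 = 8/8 = 1.

1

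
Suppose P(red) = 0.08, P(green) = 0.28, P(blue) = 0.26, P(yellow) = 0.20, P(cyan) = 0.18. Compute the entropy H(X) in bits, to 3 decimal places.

2.221 bits

H = −Σ pᵢ log₂ pᵢ.
−0.08·log₂(0.08) = 0.2915
−0.28·log₂(0.28) = 0.5142
−0.26·log₂(0.26) = 0.5053
−0.20·log₂(0.20) = 0.4644
−0.18·log₂(0.18) = 0.4453
Sum ≈ 2.2207 → 2.221 bits.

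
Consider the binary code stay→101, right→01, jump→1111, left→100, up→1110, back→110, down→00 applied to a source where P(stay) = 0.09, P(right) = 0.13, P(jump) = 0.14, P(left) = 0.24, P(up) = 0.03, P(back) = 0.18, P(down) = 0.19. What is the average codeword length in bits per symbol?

L̄ = Σ pᵢ·ℓᵢ = 0.09·3 + 0.13·2 + 0.14·4 + 0.24·3 + 0.03·4 + 0.18·3 + 0.19·2 = 2.85 bits/symbol.

2.85 bits/symbol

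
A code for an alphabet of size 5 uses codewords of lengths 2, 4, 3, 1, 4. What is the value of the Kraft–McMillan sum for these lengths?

With common denominator 2^4 = 16: Σ 2^(−ℓᵢ) = 4/16 + 1/16 + 2/16 + 8/16 + 1/16 = 16/16 = 1.

1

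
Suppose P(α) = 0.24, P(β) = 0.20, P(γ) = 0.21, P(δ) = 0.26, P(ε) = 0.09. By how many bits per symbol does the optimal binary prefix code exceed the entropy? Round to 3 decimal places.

0.041 bits

Entropy H = −Σ p log₂ p ≈ 2.2493 bits.
Huffman merges: 9/100+1/5→29/100; 21/100+6/25→9/20; 13/50+29/100→11/20; 9/20+11/20→1. L = 229/100 ≈ 2.2900.
L − H = 2.2900 − 2.2493 = 0.041 bits.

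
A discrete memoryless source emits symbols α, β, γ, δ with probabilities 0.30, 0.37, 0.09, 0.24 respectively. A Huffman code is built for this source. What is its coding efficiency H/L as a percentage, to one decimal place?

Entropy H = −Σ p log₂ p ≈ 1.8586 bits.
Huffman merges: 9/100+6/25→33/100; 3/10+33/100→63/100; 37/100+63/100→1. L = 49/25 ≈ 1.9600.
Efficiency = H/L = 1.8586/1.9600 = 94.8%.

94.8%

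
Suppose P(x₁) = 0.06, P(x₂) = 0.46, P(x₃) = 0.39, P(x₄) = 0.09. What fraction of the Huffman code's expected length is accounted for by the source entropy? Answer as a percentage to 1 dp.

Entropy H = −Σ p log₂ p ≈ 1.6013 bits.
Huffman merges: 3/50+9/100→3/20; 3/20+39/100→27/50; 23/50+27/50→1. L = 169/100 ≈ 1.6900.
Efficiency = H/L = 1.6013/1.6900 = 94.8%.

94.8%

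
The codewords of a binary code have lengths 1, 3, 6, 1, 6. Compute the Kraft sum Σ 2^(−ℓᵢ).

With common denominator 2^6 = 64: Σ 2^(−ℓᵢ) = 32/64 + 8/64 + 1/64 + 32/64 + 1/64 = 74/64 = 1.15625.

1.15625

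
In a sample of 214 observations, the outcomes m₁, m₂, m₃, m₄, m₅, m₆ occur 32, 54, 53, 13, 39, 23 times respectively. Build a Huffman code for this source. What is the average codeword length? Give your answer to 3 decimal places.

2.486 bits/symbol

Probabilities are the counts divided by 214.
Repeatedly combine the two least-probable nodes; the expected code length is the sum of the merged weights.
merge 13/214 + 23/214 → 18/107
merge 16/107 + 18/107 → 34/107
merge 39/214 + 53/214 → 46/107
merge 27/107 + 34/107 → 61/107
merge 46/107 + 61/107 → 1
L = 18/107 + 34/107 + 46/107 + 61/107 + 1 = 266/107 ≈ 2.486 bits/symbol.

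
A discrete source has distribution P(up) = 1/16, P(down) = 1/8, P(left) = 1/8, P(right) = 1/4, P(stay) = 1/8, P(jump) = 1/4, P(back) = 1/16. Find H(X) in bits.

Each probability is a power of 1/2, so log₂(1/p) is an integer.
H = Σ p·log₂(1/p) = 1/16·4 + 1/8·3 + 1/8·3 + 1/4·2 + 1/8·3 + 1/4·2 + 1/16·4 = 2.625 bits.

2.625 bits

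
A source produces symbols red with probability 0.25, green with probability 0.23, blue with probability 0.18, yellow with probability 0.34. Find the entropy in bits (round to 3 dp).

1.962 bits

H = −Σ pᵢ log₂ pᵢ.
−0.25·log₂(0.25) = 0.5000
−0.23·log₂(0.23) = 0.4877
−0.18·log₂(0.18) = 0.4453
−0.34·log₂(0.34) = 0.5292
Sum ≈ 1.9621 → 1.962 bits.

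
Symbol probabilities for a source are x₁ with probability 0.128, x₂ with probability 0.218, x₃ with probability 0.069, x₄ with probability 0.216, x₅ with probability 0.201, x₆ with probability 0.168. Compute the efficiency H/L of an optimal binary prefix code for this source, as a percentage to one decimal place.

97.6%

Entropy H = −Σ p log₂ p ≈ 2.5000 bits.
Huffman merges: 69/1000+16/125→197/1000; 21/125+197/1000→73/200; 201/1000+27/125→417/1000; 109/500+73/200→583/1000; 417/1000+583/1000→1. L = 1281/500 ≈ 2.5620.
Efficiency = H/L = 2.5000/2.5620 = 97.6%.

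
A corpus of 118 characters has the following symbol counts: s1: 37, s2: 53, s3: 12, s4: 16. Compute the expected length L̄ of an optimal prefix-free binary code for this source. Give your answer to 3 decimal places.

Probabilities are the counts divided by 118.
Repeatedly combine the two least-probable nodes; the expected code length is the sum of the merged weights.
merge 6/59 + 8/59 → 14/59
merge 14/59 + 37/118 → 65/118
merge 53/118 + 65/118 → 1
L = 14/59 + 65/118 + 1 = 211/118 ≈ 1.788 bits/symbol.

1.788 bits/symbol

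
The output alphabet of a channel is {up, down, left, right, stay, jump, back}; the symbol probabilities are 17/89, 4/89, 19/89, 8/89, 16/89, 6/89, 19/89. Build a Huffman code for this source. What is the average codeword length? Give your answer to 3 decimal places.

2.685 bits/symbol

Repeatedly combine the two least-probable nodes; the expected code length is the sum of the merged weights.
merge 4/89 + 6/89 → 10/89
merge 8/89 + 10/89 → 18/89
merge 16/89 + 17/89 → 33/89
merge 18/89 + 19/89 → 37/89
merge 19/89 + 33/89 → 52/89
merge 37/89 + 52/89 → 1
L = 10/89 + 18/89 + 33/89 + 37/89 + 52/89 + 1 = 239/89 ≈ 2.685 bits/symbol.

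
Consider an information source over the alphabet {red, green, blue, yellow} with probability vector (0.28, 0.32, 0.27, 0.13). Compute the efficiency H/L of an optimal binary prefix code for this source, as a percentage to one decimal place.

96.6%

Entropy H = −Σ p log₂ p ≈ 1.9329 bits.
Huffman merges: 13/100+27/100→2/5; 7/25+8/25→3/5; 2/5+3/5→1. L = 2 ≈ 2.0000.
Efficiency = H/L = 1.9329/2.0000 = 96.6%.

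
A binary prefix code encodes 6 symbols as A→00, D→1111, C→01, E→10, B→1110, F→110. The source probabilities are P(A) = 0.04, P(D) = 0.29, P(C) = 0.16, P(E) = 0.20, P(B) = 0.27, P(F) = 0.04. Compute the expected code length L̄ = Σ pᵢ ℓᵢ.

3.16 bits/symbol

L̄ = Σ pᵢ·ℓᵢ = 0.04·2 + 0.29·4 + 0.16·2 + 0.20·2 + 0.27·4 + 0.04·3 = 3.16 bits/symbol.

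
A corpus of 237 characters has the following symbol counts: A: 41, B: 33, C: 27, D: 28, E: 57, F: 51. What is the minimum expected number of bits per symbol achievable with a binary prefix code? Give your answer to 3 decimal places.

Probabilities are the counts divided by 237.
Repeatedly combine the two least-probable nodes; the expected code length is the sum of the merged weights.
merge 9/79 + 28/237 → 55/237
merge 11/79 + 41/237 → 74/237
merge 17/79 + 55/237 → 106/237
merge 19/79 + 74/237 → 131/237
merge 106/237 + 131/237 → 1
L = 55/237 + 74/237 + 106/237 + 131/237 + 1 = 201/79 ≈ 2.544 bits/symbol.

2.544 bits/symbol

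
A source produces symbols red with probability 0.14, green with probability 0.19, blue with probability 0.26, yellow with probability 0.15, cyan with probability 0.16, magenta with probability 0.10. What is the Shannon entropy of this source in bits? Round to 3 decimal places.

H = −Σ pᵢ log₂ pᵢ.
−0.14·log₂(0.14) = 0.3971
−0.19·log₂(0.19) = 0.4552
−0.26·log₂(0.26) = 0.5053
−0.15·log₂(0.15) = 0.4105
−0.16·log₂(0.16) = 0.4230
−0.10·log₂(0.10) = 0.3322
Sum ≈ 2.5234 → 2.523 bits.

2.523 bits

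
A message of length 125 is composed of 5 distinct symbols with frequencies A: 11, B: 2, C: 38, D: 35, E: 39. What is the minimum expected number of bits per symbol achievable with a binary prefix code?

2.104 bits/symbol

Probabilities are the counts divided by 125.
Repeatedly combine the two least-probable nodes; the expected code length is the sum of the merged weights.
merge 2/125 + 11/125 → 13/125
merge 13/125 + 7/25 → 48/125
merge 38/125 + 39/125 → 77/125
merge 48/125 + 77/125 → 1
L = 13/125 + 48/125 + 77/125 + 1 = 263/125 = 2.104 bits/symbol.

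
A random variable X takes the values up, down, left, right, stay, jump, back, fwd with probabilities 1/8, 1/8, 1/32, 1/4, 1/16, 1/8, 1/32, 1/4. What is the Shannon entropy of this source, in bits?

2.6875 bits

Each probability is a power of 1/2, so log₂(1/p) is an integer.
H = Σ p·log₂(1/p) = 1/8·3 + 1/8·3 + 1/32·5 + 1/4·2 + 1/16·4 + 1/8·3 + 1/32·5 + 1/4·2 = 2.6875 bits.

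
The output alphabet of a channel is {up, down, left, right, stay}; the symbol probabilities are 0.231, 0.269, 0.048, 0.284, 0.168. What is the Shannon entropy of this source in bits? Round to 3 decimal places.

H = −Σ pᵢ log₂ pᵢ.
−0.231·log₂(0.231) = 0.4883
−0.269·log₂(0.269) = 0.5096
−0.048·log₂(0.048) = 0.2103
−0.284·log₂(0.284) = 0.5158
−0.168·log₂(0.168) = 0.4323
Sum ≈ 2.1563 → 2.156 bits.

2.156 bits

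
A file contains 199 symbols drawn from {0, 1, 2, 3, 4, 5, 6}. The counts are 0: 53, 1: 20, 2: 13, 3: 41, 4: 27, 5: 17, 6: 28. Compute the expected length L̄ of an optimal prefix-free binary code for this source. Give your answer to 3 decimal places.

2.678 bits/symbol

Probabilities are the counts divided by 199.
Repeatedly combine the two least-probable nodes; the expected code length is the sum of the merged weights.
merge 13/199 + 17/199 → 30/199
merge 20/199 + 27/199 → 47/199
merge 28/199 + 30/199 → 58/199
merge 41/199 + 47/199 → 88/199
merge 53/199 + 58/199 → 111/199
merge 88/199 + 111/199 → 1
L = 30/199 + 47/199 + 58/199 + 88/199 + 111/199 + 1 = 533/199 ≈ 2.678 bits/symbol.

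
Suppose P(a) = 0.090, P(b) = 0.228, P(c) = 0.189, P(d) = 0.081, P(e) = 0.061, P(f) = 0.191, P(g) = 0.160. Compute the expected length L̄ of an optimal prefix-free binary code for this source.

Repeatedly combine the two least-probable nodes; the expected code length is the sum of the merged weights.
merge 61/1000 + 81/1000 → 71/500
merge 9/100 + 71/500 → 29/125
merge 4/25 + 189/1000 → 349/1000
merge 191/1000 + 57/250 → 419/1000
merge 29/125 + 349/1000 → 581/1000
merge 419/1000 + 581/1000 → 1
L = 71/500 + 29/125 + 349/1000 + 419/1000 + 581/1000 + 1 = 2723/1000 = 2.723 bits/symbol.

2.723 bits/symbol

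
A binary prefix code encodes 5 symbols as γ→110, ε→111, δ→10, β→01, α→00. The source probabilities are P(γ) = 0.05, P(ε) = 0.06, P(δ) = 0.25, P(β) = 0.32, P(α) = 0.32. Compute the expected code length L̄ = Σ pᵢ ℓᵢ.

L̄ = Σ pᵢ·ℓᵢ = 0.05·3 + 0.06·3 + 0.25·2 + 0.32·2 + 0.32·2 = 2.11 bits/symbol.

2.11 bits/symbol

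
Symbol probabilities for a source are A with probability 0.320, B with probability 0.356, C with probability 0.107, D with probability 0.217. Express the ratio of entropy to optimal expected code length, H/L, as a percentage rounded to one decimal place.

95.5%

Entropy H = −Σ p log₂ p ≈ 1.8798 bits.
Huffman merges: 107/1000+217/1000→81/250; 8/25+81/250→161/250; 89/250+161/250→1. L = 246/125 ≈ 1.9680.
Efficiency = H/L = 1.8798/1.9680 = 95.5%.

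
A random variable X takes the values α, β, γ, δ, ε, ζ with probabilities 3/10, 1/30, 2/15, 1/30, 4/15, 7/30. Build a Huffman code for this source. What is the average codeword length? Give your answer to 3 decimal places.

Repeatedly combine the two least-probable nodes; the expected code length is the sum of the merged weights.
merge 1/30 + 1/30 → 1/15
merge 1/15 + 2/15 → 1/5
merge 1/5 + 7/30 → 13/30
merge 4/15 + 3/10 → 17/30
merge 13/30 + 17/30 → 1
L = 1/15 + 1/5 + 13/30 + 17/30 + 1 = 34/15 ≈ 2.267 bits/symbol.

2.267 bits/symbol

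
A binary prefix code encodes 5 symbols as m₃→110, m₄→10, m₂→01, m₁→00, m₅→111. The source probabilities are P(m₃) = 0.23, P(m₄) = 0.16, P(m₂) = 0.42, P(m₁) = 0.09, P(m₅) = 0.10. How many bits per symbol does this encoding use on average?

L̄ = Σ pᵢ·ℓᵢ = 0.23·3 + 0.16·2 + 0.42·2 + 0.09·2 + 0.10·3 = 2.33 bits/symbol.

2.33 bits/symbol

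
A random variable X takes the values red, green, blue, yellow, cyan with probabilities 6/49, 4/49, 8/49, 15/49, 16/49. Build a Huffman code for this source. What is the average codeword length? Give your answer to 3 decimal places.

2.204 bits/symbol

Repeatedly combine the two least-probable nodes; the expected code length is the sum of the merged weights.
merge 4/49 + 6/49 → 10/49
merge 8/49 + 10/49 → 18/49
merge 15/49 + 16/49 → 31/49
merge 18/49 + 31/49 → 1
L = 10/49 + 18/49 + 31/49 + 1 = 108/49 ≈ 2.204 bits/symbol.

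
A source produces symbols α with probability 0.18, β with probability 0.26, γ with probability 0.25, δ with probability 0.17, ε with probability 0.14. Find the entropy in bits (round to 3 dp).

H = −Σ pᵢ log₂ pᵢ.
−0.18·log₂(0.18) = 0.4453
−0.26·log₂(0.26) = 0.5053
−0.25·log₂(0.25) = 0.5000
−0.17·log₂(0.17) = 0.4346
−0.14·log₂(0.14) = 0.3971
Sum ≈ 2.2823 → 2.282 bits.

2.282 bits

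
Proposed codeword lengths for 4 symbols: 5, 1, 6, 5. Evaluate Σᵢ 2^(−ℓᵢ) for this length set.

With common denominator 2^6 = 64: Σ 2^(−ℓᵢ) = 2/64 + 32/64 + 1/64 + 2/64 = 37/64 = 0.578125.

0.578125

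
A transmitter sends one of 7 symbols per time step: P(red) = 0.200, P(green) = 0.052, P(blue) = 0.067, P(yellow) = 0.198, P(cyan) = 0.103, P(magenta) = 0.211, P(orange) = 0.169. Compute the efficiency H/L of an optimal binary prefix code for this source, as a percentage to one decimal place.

98.0%

Entropy H = −Σ p log₂ p ≈ 2.6549 bits.
Huffman merges: 13/250+67/1000→119/1000; 103/1000+119/1000→111/500; 169/1000+99/500→367/1000; 1/5+211/1000→411/1000; 111/500+367/1000→589/1000; 411/1000+589/1000→1. L = 677/250 ≈ 2.7080.
Efficiency = H/L = 2.6549/2.7080 = 98.0%.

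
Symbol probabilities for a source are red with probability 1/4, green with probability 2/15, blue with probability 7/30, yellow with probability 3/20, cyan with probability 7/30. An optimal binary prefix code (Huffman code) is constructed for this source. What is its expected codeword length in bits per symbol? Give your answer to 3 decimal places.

2.283 bits/symbol

Repeatedly combine the two least-probable nodes; the expected code length is the sum of the merged weights.
merge 2/15 + 3/20 → 17/60
merge 7/30 + 7/30 → 7/15
merge 1/4 + 17/60 → 8/15
merge 7/15 + 8/15 → 1
L = 17/60 + 7/15 + 8/15 + 1 = 137/60 ≈ 2.283 bits/symbol.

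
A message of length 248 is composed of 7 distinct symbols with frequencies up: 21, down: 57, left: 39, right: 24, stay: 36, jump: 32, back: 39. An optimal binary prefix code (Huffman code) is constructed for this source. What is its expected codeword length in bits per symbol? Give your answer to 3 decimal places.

Probabilities are the counts divided by 248.
Repeatedly combine the two least-probable nodes; the expected code length is the sum of the merged weights.
merge 21/248 + 3/31 → 45/248
merge 4/31 + 9/62 → 17/62
merge 39/248 + 39/248 → 39/124
merge 45/248 + 57/248 → 51/124
merge 17/62 + 39/124 → 73/124
merge 51/124 + 73/124 → 1
L = 45/248 + 17/62 + 39/124 + 51/124 + 73/124 + 1 = 687/248 ≈ 2.770 bits/symbol.

2.770 bits/symbol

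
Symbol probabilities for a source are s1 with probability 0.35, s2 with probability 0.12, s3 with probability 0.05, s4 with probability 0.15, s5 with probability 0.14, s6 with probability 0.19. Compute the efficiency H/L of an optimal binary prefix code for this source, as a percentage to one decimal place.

96.6%

Entropy H = −Σ p log₂ p ≈ 2.3761 bits.
Huffman merges: 1/20+3/25→17/100; 7/50+3/20→29/100; 17/100+19/100→9/25; 29/100+7/20→16/25; 9/25+16/25→1. L = 123/50 ≈ 2.4600.
Efficiency = H/L = 2.3761/2.4600 = 96.6%.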